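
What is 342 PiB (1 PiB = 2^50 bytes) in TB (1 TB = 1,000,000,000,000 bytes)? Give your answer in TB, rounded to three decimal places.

385,057.768 TB

342 PiB = 342 × 2^50 bytes = 385,057,768,140,177,408 bytes
1 TB = 1,000,000,000,000 bytes
385,057,768,140,177,408 / 1,000,000,000,000 = 385,057.768 TB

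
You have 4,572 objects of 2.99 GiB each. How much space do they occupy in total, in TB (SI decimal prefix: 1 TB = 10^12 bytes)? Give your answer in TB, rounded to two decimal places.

Total = 4,572 × 2.99 GiB = 13670.28 GiB
= 13670.28 × 1,073,741,824 bytes = 14,678,351,381,790.72 bytes
1 TB = 1,000,000,000,000 bytes
14,678,351,381,790.72 / 1,000,000,000,000 = 14.68 TB

14.68 TB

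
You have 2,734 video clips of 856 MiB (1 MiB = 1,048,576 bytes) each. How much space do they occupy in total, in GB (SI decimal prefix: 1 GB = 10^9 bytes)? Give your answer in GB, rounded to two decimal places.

Total = 2,734 × 856 MiB = 2,340,304 MiB
= 2,340,304 × 1,048,576 bytes = 2,453,986,607,104 bytes
1 GB = 1,000,000,000 bytes
2,453,986,607,104 / 1,000,000,000 = 2,453.99 GB

2,453.99 GB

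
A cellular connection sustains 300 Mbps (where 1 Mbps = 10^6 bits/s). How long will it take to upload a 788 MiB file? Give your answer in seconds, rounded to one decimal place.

22.0 seconds

788 MiB = 826,277,888 bytes = 6,610,223,104 bits
300 Mbps = 300,000,000 bits/s
time = 6,610,223,104 / 300,000,000 = 22.0 s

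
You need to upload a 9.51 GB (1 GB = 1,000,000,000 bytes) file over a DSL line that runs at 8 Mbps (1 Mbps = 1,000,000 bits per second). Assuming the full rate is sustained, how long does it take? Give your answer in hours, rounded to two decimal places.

9.51 GB = 9,510,000,000 bytes = 76,080,000,000 bits
8 Mbps = 8,000,000 bits/s
time = 76,080,000,000 / 8,000,000 = 9,510.0000 s
9,510.0000 s / 3600 = 2.64 hours

2.64 hours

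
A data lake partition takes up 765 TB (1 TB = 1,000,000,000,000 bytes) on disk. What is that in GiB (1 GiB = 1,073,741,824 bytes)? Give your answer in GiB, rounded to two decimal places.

712,461.77 GiB

765 TB × 1,000,000,000,000 bytes/TB = 765,000,000,000,000 bytes
1 GiB = 1,073,741,824 bytes
765,000,000,000,000 / 1,073,741,824 = 712,461.77 GiB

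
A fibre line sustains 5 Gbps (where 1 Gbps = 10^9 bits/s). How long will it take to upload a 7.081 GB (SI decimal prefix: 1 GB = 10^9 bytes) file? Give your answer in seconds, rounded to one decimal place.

11.3 seconds

7.081 GB = 7,081,000,000 bytes = 56,648,000,000 bits
5 Gbps = 5,000,000,000 bits/s
time = 56,648,000,000 / 5,000,000,000 = 11.3 s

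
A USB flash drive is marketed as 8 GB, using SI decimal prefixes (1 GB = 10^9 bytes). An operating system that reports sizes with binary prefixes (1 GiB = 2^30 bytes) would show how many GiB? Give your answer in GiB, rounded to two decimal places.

8 GB × 1,000,000,000 bytes/GB = 8,000,000,000 bytes
1 GiB = 1,073,741,824 bytes
8,000,000,000 / 1,073,741,824 = 7.45 GiB

7.45 GiB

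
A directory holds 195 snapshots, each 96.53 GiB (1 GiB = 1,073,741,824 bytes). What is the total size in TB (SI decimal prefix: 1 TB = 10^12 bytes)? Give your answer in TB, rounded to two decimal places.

Total = 195 × 96.53 GiB = 18823.35 GiB
= 18823.35 × 1,073,741,824 bytes = 20,211,418,162,790.4 bytes
1 TB = 1,000,000,000,000 bytes
20,211,418,162,790.4 / 1,000,000,000,000 = 20.21 TB

20.21 TB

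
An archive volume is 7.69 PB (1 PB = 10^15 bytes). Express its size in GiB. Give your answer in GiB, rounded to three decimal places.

7.69 PB × 1,000,000,000,000,000 bytes/PB = 7,690,000,000,000,000 bytes
1 GiB = 1,073,741,824 bytes
7,690,000,000,000,000 / 1,073,741,824 = 7,161,870.599 GiB

7,161,870.599 GiB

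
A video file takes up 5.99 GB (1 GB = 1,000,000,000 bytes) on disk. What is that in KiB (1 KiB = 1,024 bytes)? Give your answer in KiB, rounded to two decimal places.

5.99 GB = 5.99 × 10^9 bytes = 5,990,000,000 bytes
1 KiB = 1,024 bytes
5,990,000,000 / 1,024 = 5,849,609.38 KiB

5,849,609.38 KiB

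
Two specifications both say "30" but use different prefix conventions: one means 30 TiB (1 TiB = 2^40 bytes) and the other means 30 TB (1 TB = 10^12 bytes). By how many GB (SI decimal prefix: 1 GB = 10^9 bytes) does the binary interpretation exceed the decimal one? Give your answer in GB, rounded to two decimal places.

2,985.35 GB

30 TiB = 30 × 1,099,511,627,776 = 32,985,348,833,280 bytes
30 TB = 30 × 1,000,000,000,000 = 30,000,000,000,000 bytes
difference = 2,985,348,833,280 bytes
2,985,348,833,280 / 1,000,000,000 = 2,985.35 GB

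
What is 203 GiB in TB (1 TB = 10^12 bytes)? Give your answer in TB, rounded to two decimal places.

203 GiB = 203 × 2^30 bytes = 217,969,590,272 bytes
1 TB = 10^12 bytes = 1,000,000,000,000 bytes
217,969,590,272 / 1,000,000,000,000 = 0.22 TB

0.22 TB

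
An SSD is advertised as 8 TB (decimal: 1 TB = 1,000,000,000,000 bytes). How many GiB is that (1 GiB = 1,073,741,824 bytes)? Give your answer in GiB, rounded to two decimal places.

7,450.58 GiB

8 TB = 8 × 10^12 bytes = 8,000,000,000,000 bytes
1 GiB = 1,073,741,824 bytes
8,000,000,000,000 / 1,073,741,824 = 7,450.58 GiB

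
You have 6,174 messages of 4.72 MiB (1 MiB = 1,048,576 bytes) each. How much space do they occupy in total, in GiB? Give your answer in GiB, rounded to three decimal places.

28.458 GiB

Total = 6,174 × 4.72 MiB = 29141.28 MiB
= 29141.28 × 1,048,576 bytes = 30,556,846,817.28 bytes
1 GiB = 1,073,741,824 bytes
30,556,846,817.28 / 1,073,741,824 = 28.458 GiB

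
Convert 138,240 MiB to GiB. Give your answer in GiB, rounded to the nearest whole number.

135 GiB

138,240 MiB = 138,240 × 2^20 bytes = 144,955,146,240 bytes
1 GiB = 1,073,741,824 bytes
144,955,146,240 / 1,073,741,824 = 135 GiB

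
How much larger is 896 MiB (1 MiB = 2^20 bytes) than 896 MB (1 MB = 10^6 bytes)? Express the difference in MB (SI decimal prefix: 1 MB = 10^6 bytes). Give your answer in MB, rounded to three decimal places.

896 MiB = 896 × 1,048,576 = 939,524,096 bytes
896 MB = 896 × 1,000,000 = 896,000,000 bytes
difference = 43,524,096 bytes
43,524,096 / 1,000,000 = 43.524 MB

43.524 MB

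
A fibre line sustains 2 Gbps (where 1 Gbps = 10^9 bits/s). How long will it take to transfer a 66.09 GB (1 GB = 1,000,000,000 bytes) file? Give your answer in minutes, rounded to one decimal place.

66.09 GB = 66,090,000,000 bytes = 528,720,000,000 bits
2 Gbps = 2,000,000,000 bits/s
time = 528,720,000,000 / 2,000,000,000 = 264.36 s
264.36 s / 60 = 4.4 minutes

4.4 minutes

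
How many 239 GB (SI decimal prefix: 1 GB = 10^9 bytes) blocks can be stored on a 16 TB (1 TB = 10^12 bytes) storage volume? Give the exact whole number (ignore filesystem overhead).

66

Capacity: 16 TB = 16,000,000,000,000 bytes
Per item: 239 GB = 239,000,000,000 bytes
⌊16,000,000,000,000 / 239,000,000,000⌋ = 66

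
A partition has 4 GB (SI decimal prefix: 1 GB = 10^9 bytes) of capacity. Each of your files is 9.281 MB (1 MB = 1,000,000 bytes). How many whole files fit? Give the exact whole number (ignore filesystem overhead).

Capacity: 4 GB = 4,000,000,000 bytes
Per item: 9.281 MB = 9,281,000 bytes
⌊4,000,000,000 / 9,281,000⌋ = 430

430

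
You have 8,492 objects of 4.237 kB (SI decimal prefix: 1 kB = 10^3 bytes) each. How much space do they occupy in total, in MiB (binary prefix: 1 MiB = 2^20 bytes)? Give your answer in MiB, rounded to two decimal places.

34.31 MiB

Total = 8,492 × 4.237 kB = 35980.604 kB
= 35980.604 × 1,000 bytes = 35,980,604 bytes
1 MiB = 1,048,576 bytes
35,980,604 / 1,048,576 = 34.31 MiB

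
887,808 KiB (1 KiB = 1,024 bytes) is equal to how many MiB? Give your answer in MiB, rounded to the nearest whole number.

887,808 KiB = 887,808 × 2^10 bytes = 909,115,392 bytes
1 MiB = 1,048,576 bytes
909,115,392 / 1,048,576 = 867 MiB

867 MiB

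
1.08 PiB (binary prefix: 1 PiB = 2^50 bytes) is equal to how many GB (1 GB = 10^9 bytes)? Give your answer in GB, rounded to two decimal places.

1,215,971.90 GB

1.08 PiB = 1.08 × 2^50 bytes = 1,215,971,899,390,033.92 bytes
1 GB = 1,000,000,000 bytes
1,215,971,899,390,033.92 / 1,000,000,000 = 1,215,971.90 GB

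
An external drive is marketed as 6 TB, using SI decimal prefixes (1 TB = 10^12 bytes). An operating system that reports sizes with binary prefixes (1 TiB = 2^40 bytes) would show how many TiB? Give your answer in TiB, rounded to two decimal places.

6 TB = 6 × 10^12 bytes = 6,000,000,000,000 bytes
1 TiB = 1,099,511,627,776 bytes
6,000,000,000,000 / 1,099,511,627,776 = 5.46 TiB

5.46 TiB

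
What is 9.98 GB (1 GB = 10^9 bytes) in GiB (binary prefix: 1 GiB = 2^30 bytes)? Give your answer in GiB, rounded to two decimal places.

9.98 GB × 1,000,000,000 bytes/GB = 9,980,000,000 bytes
1 GiB = 1,073,741,824 bytes
9,980,000,000 / 1,073,741,824 = 9.29 GiB

9.29 GiB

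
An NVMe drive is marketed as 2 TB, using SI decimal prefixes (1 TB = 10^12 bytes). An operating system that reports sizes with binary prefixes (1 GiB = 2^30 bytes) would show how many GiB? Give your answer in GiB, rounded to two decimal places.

2 TB × 1,000,000,000,000 bytes/TB = 2,000,000,000,000 bytes
1 GiB = 1,073,741,824 bytes
2,000,000,000,000 / 1,073,741,824 = 1,862.65 GiB

1,862.65 GiB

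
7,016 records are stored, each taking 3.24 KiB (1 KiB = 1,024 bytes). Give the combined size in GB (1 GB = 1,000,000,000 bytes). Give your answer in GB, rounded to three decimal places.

Total = 7,016 × 3.24 KiB = 22731.84 KiB
= 22731.84 × 1,024 bytes = 23,277,404.16 bytes
1 GB = 1,000,000,000 bytes
23,277,404.16 / 1,000,000,000 = 0.023 GB

0.023 GB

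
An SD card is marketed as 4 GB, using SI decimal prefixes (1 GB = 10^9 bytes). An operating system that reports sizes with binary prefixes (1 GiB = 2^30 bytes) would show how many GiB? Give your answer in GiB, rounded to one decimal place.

4 GB = 4 × 10^9 bytes = 4,000,000,000 bytes
1 GiB = 1,073,741,824 bytes
4,000,000,000 / 1,073,741,824 = 3.7 GiB

3.7 GiB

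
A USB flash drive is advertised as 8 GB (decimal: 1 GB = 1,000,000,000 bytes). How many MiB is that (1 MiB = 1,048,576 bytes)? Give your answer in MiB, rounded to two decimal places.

8 GB × 1,000,000,000 bytes/GB = 8,000,000,000 bytes
1 MiB = 2^20 bytes = 1,048,576 bytes
8,000,000,000 / 1,048,576 = 7,629.39 MiB

7,629.39 MiB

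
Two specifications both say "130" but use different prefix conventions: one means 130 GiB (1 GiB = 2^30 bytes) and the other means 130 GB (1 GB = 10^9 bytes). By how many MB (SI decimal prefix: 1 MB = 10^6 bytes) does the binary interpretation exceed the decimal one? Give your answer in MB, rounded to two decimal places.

130 GiB = 130 × 1,073,741,824 = 139,586,437,120 bytes
130 GB = 130 × 1,000,000,000 = 130,000,000,000 bytes
difference = 9,586,437,120 bytes
9,586,437,120 / 1,000,000 = 9,586.44 MB

9,586.44 MB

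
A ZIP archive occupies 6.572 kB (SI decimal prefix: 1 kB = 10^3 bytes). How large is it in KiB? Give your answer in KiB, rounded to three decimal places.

6.572 kB = 6.572 × 10^3 bytes = 6,572 bytes
1 KiB = 2^10 bytes = 1,024 bytes
6,572 / 1,024 = 6.418 KiB

6.418 KiB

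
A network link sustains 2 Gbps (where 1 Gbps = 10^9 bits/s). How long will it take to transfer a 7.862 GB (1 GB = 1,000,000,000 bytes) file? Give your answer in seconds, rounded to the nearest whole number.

7.862 GB = 7,862,000,000 bytes = 62,896,000,000 bits
2 Gbps = 2,000,000,000 bits/s
time = 62,896,000,000 / 2,000,000,000 = 31 s

31 seconds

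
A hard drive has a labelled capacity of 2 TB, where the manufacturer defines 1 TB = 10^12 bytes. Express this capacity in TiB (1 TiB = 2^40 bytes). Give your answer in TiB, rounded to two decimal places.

1.82 TiB

2 TB × 1,000,000,000,000 bytes/TB = 2,000,000,000,000 bytes
1 TiB = 2^40 bytes = 1,099,511,627,776 bytes
2,000,000,000,000 / 1,099,511,627,776 = 1.82 TiB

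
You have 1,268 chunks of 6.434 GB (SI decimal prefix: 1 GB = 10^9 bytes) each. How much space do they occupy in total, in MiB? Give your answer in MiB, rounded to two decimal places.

Total = 1,268 × 6.434 GB = 8158.312 GB
= 8158.312 × 1,000,000,000 bytes = 8,158,312,000,000 bytes
1 MiB = 1,048,576 bytes
8,158,312,000,000 / 1,048,576 = 7,780,372.62 MiB

7,780,372.62 MiB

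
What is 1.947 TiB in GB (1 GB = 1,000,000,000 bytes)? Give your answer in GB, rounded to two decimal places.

2,140.75 GB

1.947 TiB × 1,099,511,627,776 bytes/TiB = 2,140,749,139,279.872 bytes
1 GB = 10^9 bytes = 1,000,000,000 bytes
2,140,749,139,279.872 / 1,000,000,000 = 2,140.75 GB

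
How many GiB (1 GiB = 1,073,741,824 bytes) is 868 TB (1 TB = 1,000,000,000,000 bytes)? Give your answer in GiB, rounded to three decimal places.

808,387.995 GiB

868 TB = 868 × 10^12 bytes = 868,000,000,000,000 bytes
1 GiB = 2^30 bytes = 1,073,741,824 bytes
868,000,000,000,000 / 1,073,741,824 = 808,387.995 GiB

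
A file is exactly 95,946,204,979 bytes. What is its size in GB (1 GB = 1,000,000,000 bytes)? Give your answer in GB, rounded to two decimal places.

95,946,204,979 bytes given.
1 GB = 1,000,000,000 bytes
95,946,204,979 / 1,000,000,000 = 95.95 GB

95.95 GB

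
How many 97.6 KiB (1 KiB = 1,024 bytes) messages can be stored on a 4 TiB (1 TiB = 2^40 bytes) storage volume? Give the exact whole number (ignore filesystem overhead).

Capacity: 4 TiB = 4,398,046,511,104 bytes
Per item: 97.6 KiB = 99,942.4 bytes
⌊4,398,046,511,104 / 99,942.4⌋ = 44,005,812

44,005,812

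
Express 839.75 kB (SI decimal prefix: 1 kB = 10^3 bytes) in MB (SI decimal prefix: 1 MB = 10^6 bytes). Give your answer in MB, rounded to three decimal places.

839.75 kB = 839.75 × 10^3 bytes = 839,750 bytes
1 MB = 10^6 bytes = 1,000,000 bytes
839,750 / 1,000,000 = 0.840 MB

0.840 MB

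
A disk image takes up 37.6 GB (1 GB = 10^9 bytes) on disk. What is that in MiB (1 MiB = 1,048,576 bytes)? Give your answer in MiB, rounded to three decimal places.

35,858.154 MiB

37.6 GB × 1,000,000,000 bytes/GB = 37,600,000,000 bytes
1 MiB = 2^20 bytes = 1,048,576 bytes
37,600,000,000 / 1,048,576 = 35,858.154 MiB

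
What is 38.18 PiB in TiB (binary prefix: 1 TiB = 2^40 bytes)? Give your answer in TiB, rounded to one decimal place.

38.18 PiB × 1,125,899,906,842,624 bytes/PiB = 42,986,858,443,251,384.32 bytes
1 TiB = 1,099,511,627,776 bytes
42,986,858,443,251,384.32 / 1,099,511,627,776 = 39,096.3 TiB

39,096.3 TiB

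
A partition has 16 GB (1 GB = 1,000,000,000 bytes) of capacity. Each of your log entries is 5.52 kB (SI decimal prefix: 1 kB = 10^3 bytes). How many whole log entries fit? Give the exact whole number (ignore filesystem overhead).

Capacity: 16 GB = 16,000,000,000 bytes
Per item: 5.52 kB = 5,520 bytes
⌊16,000,000,000 / 5,520⌋ = 2,898,550

2,898,550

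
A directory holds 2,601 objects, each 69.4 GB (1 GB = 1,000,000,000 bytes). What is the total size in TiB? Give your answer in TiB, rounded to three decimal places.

164.172 TiB

Total = 2,601 × 69.4 GB = 180509.4 GB
= 180509.4 × 1,000,000,000 bytes = 180,509,400,000,000 bytes
1 TiB = 1,099,511,627,776 bytes
180,509,400,000,000 / 1,099,511,627,776 = 164.172 TiB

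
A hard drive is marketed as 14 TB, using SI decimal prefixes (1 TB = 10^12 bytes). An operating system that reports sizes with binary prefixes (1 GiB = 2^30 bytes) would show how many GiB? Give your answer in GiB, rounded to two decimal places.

13,038.52 GiB

14 TB = 14 × 10^12 bytes = 14,000,000,000,000 bytes
1 GiB = 2^30 bytes = 1,073,741,824 bytes
14,000,000,000,000 / 1,073,741,824 = 13,038.52 GiB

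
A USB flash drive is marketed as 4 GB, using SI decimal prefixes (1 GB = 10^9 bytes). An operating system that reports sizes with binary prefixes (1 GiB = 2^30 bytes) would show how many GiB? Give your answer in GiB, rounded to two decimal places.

4 GB × 1,000,000,000 bytes/GB = 4,000,000,000 bytes
1 GiB = 2^30 bytes = 1,073,741,824 bytes
4,000,000,000 / 1,073,741,824 = 3.73 GiB

3.73 GiB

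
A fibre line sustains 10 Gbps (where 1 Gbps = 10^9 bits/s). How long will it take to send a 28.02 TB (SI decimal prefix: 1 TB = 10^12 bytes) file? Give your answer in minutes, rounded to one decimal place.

28.02 TB = 28,020,000,000,000 bytes = 224,160,000,000,000 bits
10 Gbps = 10,000,000,000 bits/s
time = 224,160,000,000,000 / 10,000,000,000 = 22,416.00 s
22,416.00 s / 60 = 373.6 minutes

373.6 minutes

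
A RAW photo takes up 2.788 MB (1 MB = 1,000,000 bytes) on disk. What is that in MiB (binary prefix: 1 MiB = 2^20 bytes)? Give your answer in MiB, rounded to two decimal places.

2.66 MiB

2.788 MB × 1,000,000 bytes/MB = 2,788,000 bytes
1 MiB = 2^20 bytes = 1,048,576 bytes
2,788,000 / 1,048,576 = 2.66 MiB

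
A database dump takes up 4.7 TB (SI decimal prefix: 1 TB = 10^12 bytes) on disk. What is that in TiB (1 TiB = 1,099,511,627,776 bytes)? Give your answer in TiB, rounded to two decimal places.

4.7 TB = 4.7 × 10^12 bytes = 4,700,000,000,000 bytes
1 TiB = 2^40 bytes = 1,099,511,627,776 bytes
4,700,000,000,000 / 1,099,511,627,776 = 4.27 TiB

4.27 TiB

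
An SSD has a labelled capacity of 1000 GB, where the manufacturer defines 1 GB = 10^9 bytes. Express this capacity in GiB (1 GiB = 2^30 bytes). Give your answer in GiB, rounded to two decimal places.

931.32 GiB

1000 GB × 1,000,000,000 bytes/GB = 1,000,000,000,000 bytes
1 GiB = 1,073,741,824 bytes
1,000,000,000,000 / 1,073,741,824 = 931.32 GiB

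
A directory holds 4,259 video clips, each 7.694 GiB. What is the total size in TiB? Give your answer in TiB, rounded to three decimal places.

32.001 TiB

Total = 4,259 × 7.694 GiB = 32768.746 GiB
= 32768.746 × 1,073,741,824 bytes = 35,185,173,100,232.704 bytes
1 TiB = 1,099,511,627,776 bytes
35,185,173,100,232.704 / 1,099,511,627,776 = 32.001 TiB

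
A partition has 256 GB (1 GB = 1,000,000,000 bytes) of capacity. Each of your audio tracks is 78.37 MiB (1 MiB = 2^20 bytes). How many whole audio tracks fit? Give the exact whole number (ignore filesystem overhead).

3,115

Capacity: 256 GB = 256,000,000,000 bytes
Per item: 78.37 MiB = 82,176,901.12 bytes
⌊256,000,000,000 / 82,176,901.12⌋ = 3,115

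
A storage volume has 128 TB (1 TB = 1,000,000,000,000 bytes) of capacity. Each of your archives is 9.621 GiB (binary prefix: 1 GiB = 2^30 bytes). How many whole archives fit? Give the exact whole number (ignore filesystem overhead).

12,390

Capacity: 128 TB = 128,000,000,000,000 bytes
Per item: 9.621 GiB = 10,330,470,088.704 bytes
⌊128,000,000,000,000 / 10,330,470,088.704⌋ = 12,390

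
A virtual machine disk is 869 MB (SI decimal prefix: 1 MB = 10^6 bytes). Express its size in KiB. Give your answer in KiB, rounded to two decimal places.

848,632.81 KiB

869 MB = 869 × 10^6 bytes = 869,000,000 bytes
1 KiB = 1,024 bytes
869,000,000 / 1,024 = 848,632.81 KiB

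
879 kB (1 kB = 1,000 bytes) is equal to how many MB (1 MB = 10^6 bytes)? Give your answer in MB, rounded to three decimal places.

879 kB × 1,000 bytes/kB = 879,000 bytes
1 MB = 1,000,000 bytes
879,000 / 1,000,000 = 0.879 MB

0.879 MB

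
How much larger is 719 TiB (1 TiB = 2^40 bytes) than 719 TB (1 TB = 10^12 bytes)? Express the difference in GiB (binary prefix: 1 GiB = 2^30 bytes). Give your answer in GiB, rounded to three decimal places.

66,635.069 GiB

719 TiB = 719 × 1,099,511,627,776 = 790,548,860,370,944 bytes
719 TB = 719 × 1,000,000,000,000 = 719,000,000,000,000 bytes
difference = 71,548,860,370,944 bytes
71,548,860,370,944 / 1,073,741,824 = 66,635.069 GiB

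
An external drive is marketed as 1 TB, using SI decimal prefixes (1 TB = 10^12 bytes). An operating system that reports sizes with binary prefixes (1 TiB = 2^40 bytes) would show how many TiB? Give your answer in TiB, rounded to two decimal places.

0.91 TiB

1 TB × 1,000,000,000,000 bytes/TB = 1,000,000,000,000 bytes
1 TiB = 1,099,511,627,776 bytes
1,000,000,000,000 / 1,099,511,627,776 = 0.91 TiB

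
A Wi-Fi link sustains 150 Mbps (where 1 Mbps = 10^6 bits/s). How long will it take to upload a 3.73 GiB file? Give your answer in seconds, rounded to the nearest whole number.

214 seconds

3.73 GiB = 4,005,057,003.52 bytes = 32,040,456,028.16 bits
150 Mbps = 150,000,000 bits/s
time = 32,040,456,028.16 / 150,000,000 = 214 s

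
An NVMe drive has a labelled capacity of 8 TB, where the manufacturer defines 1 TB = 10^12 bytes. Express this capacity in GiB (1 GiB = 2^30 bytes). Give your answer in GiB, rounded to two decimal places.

8 TB × 1,000,000,000,000 bytes/TB = 8,000,000,000,000 bytes
1 GiB = 2^30 bytes = 1,073,741,824 bytes
8,000,000,000,000 / 1,073,741,824 = 7,450.58 GiB

7,450.58 GiB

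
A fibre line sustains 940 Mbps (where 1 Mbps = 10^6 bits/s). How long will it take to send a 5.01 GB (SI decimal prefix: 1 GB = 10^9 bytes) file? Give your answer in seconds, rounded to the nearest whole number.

43 seconds

5.01 GB = 5,010,000,000 bytes = 40,080,000,000 bits
940 Mbps = 940,000,000 bits/s
time = 40,080,000,000 / 940,000,000 = 43 s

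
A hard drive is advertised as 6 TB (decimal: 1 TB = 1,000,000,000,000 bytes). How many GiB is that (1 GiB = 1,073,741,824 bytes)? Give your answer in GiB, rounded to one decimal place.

5,587.9 GiB

6 TB = 6 × 10^12 bytes = 6,000,000,000,000 bytes
1 GiB = 2^30 bytes = 1,073,741,824 bytes
6,000,000,000,000 / 1,073,741,824 = 5,587.9 GiB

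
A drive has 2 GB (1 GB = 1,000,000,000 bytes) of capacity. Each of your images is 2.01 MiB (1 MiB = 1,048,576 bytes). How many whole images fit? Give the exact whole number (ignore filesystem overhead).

Capacity: 2 GB = 2,000,000,000 bytes
Per item: 2.01 MiB = 2,107,637.76 bytes
⌊2,000,000,000 / 2,107,637.76⌋ = 948

948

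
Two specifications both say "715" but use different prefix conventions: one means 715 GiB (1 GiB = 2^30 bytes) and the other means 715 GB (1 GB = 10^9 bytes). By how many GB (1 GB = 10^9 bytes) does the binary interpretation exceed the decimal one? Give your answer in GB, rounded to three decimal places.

52.725 GB

715 GiB = 715 × 1,073,741,824 = 767,725,404,160 bytes
715 GB = 715 × 1,000,000,000 = 715,000,000,000 bytes
difference = 52,725,404,160 bytes
52,725,404,160 / 1,000,000,000 = 52.725 GB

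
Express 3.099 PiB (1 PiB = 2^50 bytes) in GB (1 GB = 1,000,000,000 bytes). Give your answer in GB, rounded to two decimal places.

3.099 PiB × 1,125,899,906,842,624 bytes/PiB = 3,489,163,811,305,291.776 bytes
1 GB = 10^9 bytes = 1,000,000,000 bytes
3,489,163,811,305,291.776 / 1,000,000,000 = 3,489,163.81 GB

3,489,163.81 GB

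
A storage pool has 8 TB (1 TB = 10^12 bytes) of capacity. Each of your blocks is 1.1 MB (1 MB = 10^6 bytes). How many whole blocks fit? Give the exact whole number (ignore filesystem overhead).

Capacity: 8 TB = 8,000,000,000,000 bytes
Per item: 1.1 MB = 1,100,000 bytes
⌊8,000,000,000,000 / 1,100,000⌋ = 7,272,727

7,272,727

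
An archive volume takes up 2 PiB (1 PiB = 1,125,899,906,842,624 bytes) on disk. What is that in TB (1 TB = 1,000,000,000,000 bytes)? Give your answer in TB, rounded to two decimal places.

2,251.80 TB

2 PiB = 2 × 2^50 bytes = 2,251,799,813,685,248 bytes
1 TB = 1,000,000,000,000 bytes
2,251,799,813,685,248 / 1,000,000,000,000 = 2,251.80 TB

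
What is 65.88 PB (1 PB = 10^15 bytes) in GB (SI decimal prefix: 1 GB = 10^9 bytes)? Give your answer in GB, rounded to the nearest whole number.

65.88 PB = 65.88 × 10^15 bytes = 65,880,000,000,000,000 bytes
1 GB = 10^9 bytes = 1,000,000,000 bytes
65,880,000,000,000,000 / 1,000,000,000 = 65,880,000 GB

65,880,000 GB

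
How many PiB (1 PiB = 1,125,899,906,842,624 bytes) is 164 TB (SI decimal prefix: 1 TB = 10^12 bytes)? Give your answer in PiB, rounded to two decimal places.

0.15 PiB

164 TB = 164 × 10^12 bytes = 164,000,000,000,000 bytes
1 PiB = 1,125,899,906,842,624 bytes
164,000,000,000,000 / 1,125,899,906,842,624 = 0.15 PiB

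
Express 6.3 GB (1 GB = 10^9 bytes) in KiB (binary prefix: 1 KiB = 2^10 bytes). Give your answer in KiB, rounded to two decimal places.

6.3 GB = 6.3 × 10^9 bytes = 6,300,000,000 bytes
1 KiB = 2^10 bytes = 1,024 bytes
6,300,000,000 / 1,024 = 6,152,343.75 KiB

6,152,343.75 KiB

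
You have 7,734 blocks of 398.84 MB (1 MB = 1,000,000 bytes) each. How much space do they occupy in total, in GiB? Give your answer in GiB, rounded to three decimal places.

2,872.784 GiB

Total = 7,734 × 398.84 MB = 3084628.56 MB
= 3084628.56 × 1,000,000 bytes = 3,084,628,560,000 bytes
1 GiB = 1,073,741,824 bytes
3,084,628,560,000 / 1,073,741,824 = 2,872.784 GiB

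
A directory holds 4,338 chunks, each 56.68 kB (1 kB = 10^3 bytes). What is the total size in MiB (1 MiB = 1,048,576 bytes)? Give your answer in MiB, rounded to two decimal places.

Total = 4,338 × 56.68 kB = 245877.84 kB
= 245877.84 × 1,000 bytes = 245,877,840 bytes
1 MiB = 1,048,576 bytes
245,877,840 / 1,048,576 = 234.49 MiB

234.49 MiB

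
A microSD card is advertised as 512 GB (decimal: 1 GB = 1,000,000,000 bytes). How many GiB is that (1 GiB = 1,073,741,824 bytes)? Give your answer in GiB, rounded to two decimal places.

512 GB × 1,000,000,000 bytes/GB = 512,000,000,000 bytes
1 GiB = 1,073,741,824 bytes
512,000,000,000 / 1,073,741,824 = 476.84 GiB

476.84 GiB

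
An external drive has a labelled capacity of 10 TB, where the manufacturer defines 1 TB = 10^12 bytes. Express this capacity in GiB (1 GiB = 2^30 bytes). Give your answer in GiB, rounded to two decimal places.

9,313.23 GiB

10 TB × 1,000,000,000,000 bytes/TB = 10,000,000,000,000 bytes
1 GiB = 2^30 bytes = 1,073,741,824 bytes
10,000,000,000,000 / 1,073,741,824 = 9,313.23 GiB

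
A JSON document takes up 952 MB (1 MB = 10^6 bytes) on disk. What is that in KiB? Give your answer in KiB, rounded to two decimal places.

952 MB × 1,000,000 bytes/MB = 952,000,000 bytes
1 KiB = 1,024 bytes
952,000,000 / 1,024 = 929,687.50 KiB

929,687.50 KiB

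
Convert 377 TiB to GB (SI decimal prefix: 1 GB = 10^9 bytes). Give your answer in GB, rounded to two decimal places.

377 TiB × 1,099,511,627,776 bytes/TiB = 414,515,883,671,552 bytes
1 GB = 10^9 bytes = 1,000,000,000 bytes
414,515,883,671,552 / 1,000,000,000 = 414,515.88 GB

414,515.88 GB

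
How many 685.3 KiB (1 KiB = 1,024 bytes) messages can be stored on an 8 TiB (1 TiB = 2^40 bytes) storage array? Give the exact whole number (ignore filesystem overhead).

12,534,560

Capacity: 8 TiB = 8,796,093,022,208 bytes
Per item: 685.3 KiB = 701,747.2 bytes
⌊8,796,093,022,208 / 701,747.2⌋ = 12,534,560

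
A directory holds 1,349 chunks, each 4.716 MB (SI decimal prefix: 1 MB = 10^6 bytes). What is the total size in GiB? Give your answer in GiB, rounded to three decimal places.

Total = 1,349 × 4.716 MB = 6361.884 MB
= 6361.884 × 1,000,000 bytes = 6,361,884,000 bytes
1 GiB = 1,073,741,824 bytes
6,361,884,000 / 1,073,741,824 = 5.925 GiB

5.925 GiB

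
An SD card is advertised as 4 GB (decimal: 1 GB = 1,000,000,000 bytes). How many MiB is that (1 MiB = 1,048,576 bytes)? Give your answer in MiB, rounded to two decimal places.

4 GB = 4 × 10^9 bytes = 4,000,000,000 bytes
1 MiB = 1,048,576 bytes
4,000,000,000 / 1,048,576 = 3,814.70 MiB

3,814.70 MiB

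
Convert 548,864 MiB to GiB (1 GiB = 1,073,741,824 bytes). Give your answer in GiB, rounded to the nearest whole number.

548,864 MiB × 1,048,576 bytes/MiB = 575,525,617,664 bytes
1 GiB = 2^30 bytes = 1,073,741,824 bytes
575,525,617,664 / 1,073,741,824 = 536 GiB

536 GiB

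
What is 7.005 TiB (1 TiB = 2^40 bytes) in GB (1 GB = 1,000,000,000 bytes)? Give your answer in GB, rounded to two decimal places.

7.005 TiB × 1,099,511,627,776 bytes/TiB = 7,702,078,952,570.88 bytes
1 GB = 1,000,000,000 bytes
7,702,078,952,570.88 / 1,000,000,000 = 7,702.08 GB

7,702.08 GB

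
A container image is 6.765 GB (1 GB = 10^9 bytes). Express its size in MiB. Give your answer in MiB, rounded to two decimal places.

6.765 GB = 6.765 × 10^9 bytes = 6,765,000,000 bytes
1 MiB = 1,048,576 bytes
6,765,000,000 / 1,048,576 = 6,451.61 MiB

6,451.61 MiB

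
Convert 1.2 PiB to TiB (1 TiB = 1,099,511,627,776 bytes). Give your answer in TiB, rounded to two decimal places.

1.2 PiB = 1.2 × 2^50 bytes = 1,351,079,888,211,148.8 bytes
1 TiB = 1,099,511,627,776 bytes
1,351,079,888,211,148.8 / 1,099,511,627,776 = 1,228.80 TiB

1,228.80 TiB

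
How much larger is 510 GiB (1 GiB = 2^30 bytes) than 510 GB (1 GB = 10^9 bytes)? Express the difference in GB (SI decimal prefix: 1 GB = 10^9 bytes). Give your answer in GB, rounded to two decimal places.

510 GiB = 510 × 1,073,741,824 = 547,608,330,240 bytes
510 GB = 510 × 1,000,000,000 = 510,000,000,000 bytes
difference = 37,608,330,240 bytes
37,608,330,240 / 1,000,000,000 = 37.61 GB

37.61 GB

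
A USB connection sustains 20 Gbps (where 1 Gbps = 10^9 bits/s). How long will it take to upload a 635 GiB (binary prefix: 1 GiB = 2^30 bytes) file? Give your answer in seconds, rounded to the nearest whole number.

273 seconds

635 GiB = 681,826,058,240 bytes = 5,454,608,465,920 bits
20 Gbps = 20,000,000,000 bits/s
time = 5,454,608,465,920 / 20,000,000,000 = 273 s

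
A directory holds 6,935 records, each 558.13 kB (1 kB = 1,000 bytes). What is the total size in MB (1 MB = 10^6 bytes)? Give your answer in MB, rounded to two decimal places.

3,870.63 MB

Total = 6,935 × 558.13 kB = 3870631.55 kB
= 3870631.55 × 1,000 bytes = 3,870,631,550 bytes
1 MB = 1,000,000 bytes
3,870,631,550 / 1,000,000 = 3,870.63 MB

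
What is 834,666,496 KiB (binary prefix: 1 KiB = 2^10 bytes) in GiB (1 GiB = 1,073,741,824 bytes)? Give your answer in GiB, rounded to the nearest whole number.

796 GiB

834,666,496 KiB = 834,666,496 × 2^10 bytes = 854,698,491,904 bytes
1 GiB = 2^30 bytes = 1,073,741,824 bytes
854,698,491,904 / 1,073,741,824 = 796 GiB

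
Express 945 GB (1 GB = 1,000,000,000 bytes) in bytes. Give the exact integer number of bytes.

945,000,000,000 bytes

945 × 1,000,000,000 = 945,000,000,000 bytes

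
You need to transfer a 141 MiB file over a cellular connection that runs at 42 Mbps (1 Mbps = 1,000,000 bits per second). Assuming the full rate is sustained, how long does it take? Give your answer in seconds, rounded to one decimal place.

141 MiB = 147,849,216 bytes = 1,182,793,728 bits
42 Mbps = 42,000,000 bits/s
time = 1,182,793,728 / 42,000,000 = 28.2 s

28.2 seconds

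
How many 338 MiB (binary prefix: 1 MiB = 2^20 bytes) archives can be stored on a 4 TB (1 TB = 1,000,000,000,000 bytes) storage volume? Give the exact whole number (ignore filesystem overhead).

Capacity: 4 TB = 4,000,000,000,000 bytes
Per item: 338 MiB = 354,418,688 bytes
⌊4,000,000,000,000 / 354,418,688⌋ = 11,286

11,286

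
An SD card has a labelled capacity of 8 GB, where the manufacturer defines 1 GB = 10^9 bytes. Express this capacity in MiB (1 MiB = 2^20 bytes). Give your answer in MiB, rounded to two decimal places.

7,629.39 MiB

8 GB × 1,000,000,000 bytes/GB = 8,000,000,000 bytes
1 MiB = 1,048,576 bytes
8,000,000,000 / 1,048,576 = 7,629.39 MiB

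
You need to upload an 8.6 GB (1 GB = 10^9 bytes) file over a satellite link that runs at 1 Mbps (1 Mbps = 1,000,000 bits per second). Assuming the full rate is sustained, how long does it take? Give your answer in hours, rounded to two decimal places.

8.6 GB = 8,600,000,000 bytes = 68,800,000,000 bits
1 Mbps = 1,000,000 bits/s
time = 68,800,000,000 / 1,000,000 = 68,800.0000 s
68,800.0000 s / 3600 = 19.11 hours

19.11 hours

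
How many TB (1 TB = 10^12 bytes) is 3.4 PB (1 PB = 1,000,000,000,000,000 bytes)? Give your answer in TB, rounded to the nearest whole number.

3.4 PB = 3.4 × 10^15 bytes = 3,400,000,000,000,000 bytes
1 TB = 10^12 bytes = 1,000,000,000,000 bytes
3,400,000,000,000,000 / 1,000,000,000,000 = 3,400 TB

3,400 TB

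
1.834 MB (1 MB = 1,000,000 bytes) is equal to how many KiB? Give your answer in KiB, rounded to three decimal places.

1,791.016 KiB

1.834 MB = 1.834 × 10^6 bytes = 1,834,000 bytes
1 KiB = 1,024 bytes
1,834,000 / 1,024 = 1,791.016 KiB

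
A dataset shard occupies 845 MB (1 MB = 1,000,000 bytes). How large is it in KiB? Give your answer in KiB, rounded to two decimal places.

845 MB × 1,000,000 bytes/MB = 845,000,000 bytes
1 KiB = 1,024 bytes
845,000,000 / 1,024 = 825,195.31 KiB

825,195.31 KiB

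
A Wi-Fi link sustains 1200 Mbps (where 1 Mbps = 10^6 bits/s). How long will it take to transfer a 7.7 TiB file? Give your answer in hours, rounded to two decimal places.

15.68 hours

7.7 TiB = 8,466,239,533,875.2 bytes = 67,729,916,271,001.6 bits
1200 Mbps = 1,200,000,000 bits/s
time = 67,729,916,271,001.6 / 1,200,000,000 = 56,441.5969 s
56,441.5969 s / 3600 = 15.68 hours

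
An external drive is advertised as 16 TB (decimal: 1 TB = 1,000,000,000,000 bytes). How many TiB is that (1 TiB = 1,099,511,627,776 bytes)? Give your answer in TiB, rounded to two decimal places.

16 TB = 16 × 10^12 bytes = 16,000,000,000,000 bytes
1 TiB = 2^40 bytes = 1,099,511,627,776 bytes
16,000,000,000,000 / 1,099,511,627,776 = 14.55 TiB

14.55 TiB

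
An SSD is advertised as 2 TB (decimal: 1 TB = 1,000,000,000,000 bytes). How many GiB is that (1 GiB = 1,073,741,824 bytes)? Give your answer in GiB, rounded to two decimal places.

1,862.65 GiB

2 TB × 1,000,000,000,000 bytes/TB = 2,000,000,000,000 bytes
1 GiB = 1,073,741,824 bytes
2,000,000,000,000 / 1,073,741,824 = 1,862.65 GiB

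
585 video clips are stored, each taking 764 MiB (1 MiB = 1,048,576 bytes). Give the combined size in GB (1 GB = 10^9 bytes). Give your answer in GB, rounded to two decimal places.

468.65 GB

Total = 585 × 764 MiB = 446,940 MiB
= 446,940 × 1,048,576 bytes = 468,650,557,440 bytes
1 GB = 1,000,000,000 bytes
468,650,557,440 / 1,000,000,000 = 468.65 GB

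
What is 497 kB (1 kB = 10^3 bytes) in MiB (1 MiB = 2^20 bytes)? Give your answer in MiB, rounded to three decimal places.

497 kB = 497 × 10^3 bytes = 497,000 bytes
1 MiB = 2^20 bytes = 1,048,576 bytes
497,000 / 1,048,576 = 0.474 MiB

0.474 MiB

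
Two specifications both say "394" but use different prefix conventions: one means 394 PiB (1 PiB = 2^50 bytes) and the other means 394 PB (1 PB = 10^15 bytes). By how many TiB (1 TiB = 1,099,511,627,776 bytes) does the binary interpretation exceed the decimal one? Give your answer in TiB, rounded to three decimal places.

45,115.088 TiB

394 PiB = 394 × 1,125,899,906,842,624 = 443,604,563,295,993,856 bytes
394 PB = 394 × 1,000,000,000,000,000 = 394,000,000,000,000,000 bytes
difference = 49,604,563,295,993,856 bytes
49,604,563,295,993,856 / 1,099,511,627,776 = 45,115.088 TiB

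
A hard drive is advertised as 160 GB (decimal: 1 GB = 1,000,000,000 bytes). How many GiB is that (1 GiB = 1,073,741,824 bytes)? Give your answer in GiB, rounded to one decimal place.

149.0 GiB

160 GB × 1,000,000,000 bytes/GB = 160,000,000,000 bytes
1 GiB = 2^30 bytes = 1,073,741,824 bytes
160,000,000,000 / 1,073,741,824 = 149.0 GiB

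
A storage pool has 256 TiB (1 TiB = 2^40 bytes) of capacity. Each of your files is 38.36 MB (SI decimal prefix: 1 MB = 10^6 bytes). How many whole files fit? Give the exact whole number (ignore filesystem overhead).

7,337,720

Capacity: 256 TiB = 281,474,976,710,656 bytes
Per item: 38.36 MB = 38,360,000 bytes
⌊281,474,976,710,656 / 38,360,000⌋ = 7,337,720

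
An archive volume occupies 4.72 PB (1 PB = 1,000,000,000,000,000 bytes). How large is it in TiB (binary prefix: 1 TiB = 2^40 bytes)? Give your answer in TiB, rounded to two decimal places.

4.72 PB × 1,000,000,000,000,000 bytes/PB = 4,720,000,000,000,000 bytes
1 TiB = 1,099,511,627,776 bytes
4,720,000,000,000,000 / 1,099,511,627,776 = 4,292.81 TiB

4,292.81 TiB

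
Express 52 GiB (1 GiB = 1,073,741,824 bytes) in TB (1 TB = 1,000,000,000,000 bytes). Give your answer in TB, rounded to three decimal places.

52 GiB = 52 × 2^30 bytes = 55,834,574,848 bytes
1 TB = 1,000,000,000,000 bytes
55,834,574,848 / 1,000,000,000,000 = 0.056 TB

0.056 TB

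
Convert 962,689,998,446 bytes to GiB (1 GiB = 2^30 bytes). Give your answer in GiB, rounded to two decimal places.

896.57 GiB

962,689,998,446 bytes given.
1 GiB = 2^30 bytes = 1,073,741,824 bytes
962,689,998,446 / 1,073,741,824 = 896.57 GiB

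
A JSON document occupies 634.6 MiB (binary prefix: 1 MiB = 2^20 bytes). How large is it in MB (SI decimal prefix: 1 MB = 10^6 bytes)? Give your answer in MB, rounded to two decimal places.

634.6 MiB × 1,048,576 bytes/MiB = 665,426,329.6 bytes
1 MB = 1,000,000 bytes
665,426,329.6 / 1,000,000 = 665.43 MB

665.43 MB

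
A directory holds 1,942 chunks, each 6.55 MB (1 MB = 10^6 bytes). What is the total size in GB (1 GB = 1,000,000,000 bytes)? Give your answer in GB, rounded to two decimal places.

12.72 GB

Total = 1,942 × 6.55 MB = 12720.1 MB
= 12720.1 × 1,000,000 bytes = 12,720,100,000 bytes
1 GB = 1,000,000,000 bytes
12,720,100,000 / 1,000,000,000 = 12.72 GB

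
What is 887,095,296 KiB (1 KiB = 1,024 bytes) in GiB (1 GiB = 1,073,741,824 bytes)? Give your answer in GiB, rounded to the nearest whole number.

887,095,296 KiB = 887,095,296 × 2^10 bytes = 908,385,583,104 bytes
1 GiB = 1,073,741,824 bytes
908,385,583,104 / 1,073,741,824 = 846 GiB

846 GiB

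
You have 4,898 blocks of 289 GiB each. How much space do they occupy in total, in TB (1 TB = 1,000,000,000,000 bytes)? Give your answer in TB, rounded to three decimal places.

1,519.905 TB

Total = 4,898 × 289 GiB = 1,415,522 GiB
= 1,415,522 × 1,073,741,824 bytes = 1,519,905,174,192,128 bytes
1 TB = 1,000,000,000,000 bytes
1,519,905,174,192,128 / 1,000,000,000,000 = 1,519.905 TB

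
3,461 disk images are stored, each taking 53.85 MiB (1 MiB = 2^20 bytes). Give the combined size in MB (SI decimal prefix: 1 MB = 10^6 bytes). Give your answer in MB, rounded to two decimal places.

Total = 3,461 × 53.85 MiB = 186374.85 MiB
= 186374.85 × 1,048,576 bytes = 195,428,194,713.6 bytes
1 MB = 1,000,000 bytes
195,428,194,713.6 / 1,000,000 = 195,428.19 MB

195,428.19 MB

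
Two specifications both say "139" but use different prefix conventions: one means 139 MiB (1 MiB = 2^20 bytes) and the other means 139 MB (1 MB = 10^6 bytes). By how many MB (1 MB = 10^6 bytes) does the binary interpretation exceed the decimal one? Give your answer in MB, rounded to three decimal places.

6.752 MB

139 MiB = 139 × 1,048,576 = 145,752,064 bytes
139 MB = 139 × 1,000,000 = 139,000,000 bytes
difference = 6,752,064 bytes
6,752,064 / 1,000,000 = 6.752 MB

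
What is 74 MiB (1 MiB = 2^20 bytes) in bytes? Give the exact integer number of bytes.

77,594,624 bytes

74 × 1,048,576 = 77,594,624 bytes  (1 MiB = 2^20 bytes)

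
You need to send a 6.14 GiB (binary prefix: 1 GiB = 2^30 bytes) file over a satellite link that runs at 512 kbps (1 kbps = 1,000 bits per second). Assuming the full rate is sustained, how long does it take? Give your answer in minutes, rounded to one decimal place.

1,716.9 minutes

6.14 GiB = 6,592,774,799.36 bytes = 52,742,198,394.88 bits
512 kbps = 512,000 bits/s
time = 52,742,198,394.88 / 512,000 = 103,012.11 s
103,012.11 s / 60 = 1,716.9 minutes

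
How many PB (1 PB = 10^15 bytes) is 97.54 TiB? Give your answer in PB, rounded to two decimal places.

97.54 TiB = 97.54 × 2^40 bytes = 107,246,364,173,271.04 bytes
1 PB = 10^15 bytes = 1,000,000,000,000,000 bytes
107,246,364,173,271.04 / 1,000,000,000,000,000 = 0.11 PB

0.11 PB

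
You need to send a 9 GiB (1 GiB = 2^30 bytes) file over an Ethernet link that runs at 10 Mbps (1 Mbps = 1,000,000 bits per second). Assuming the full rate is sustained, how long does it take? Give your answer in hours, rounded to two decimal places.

2.15 hours

9 GiB = 9,663,676,416 bytes = 77,309,411,328 bits
10 Mbps = 10,000,000 bits/s
time = 77,309,411,328 / 10,000,000 = 7,730.9411 s
7,730.9411 s / 3600 = 2.15 hours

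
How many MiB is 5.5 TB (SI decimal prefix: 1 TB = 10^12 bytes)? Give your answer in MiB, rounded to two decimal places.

5.5 TB × 1,000,000,000,000 bytes/TB = 5,500,000,000,000 bytes
1 MiB = 2^20 bytes = 1,048,576 bytes
5,500,000,000,000 / 1,048,576 = 5,245,208.74 MiB

5,245,208.74 MiB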